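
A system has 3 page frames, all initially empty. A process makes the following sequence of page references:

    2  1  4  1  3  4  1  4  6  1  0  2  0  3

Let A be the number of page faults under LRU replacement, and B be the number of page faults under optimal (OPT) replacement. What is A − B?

Under LRU: F F F . F . . . F . F F . F → 8 faults.
Under OPT: F F F . F . . . F . F F . . → 7 faults.
A − B = 8 − 7 = 1.

1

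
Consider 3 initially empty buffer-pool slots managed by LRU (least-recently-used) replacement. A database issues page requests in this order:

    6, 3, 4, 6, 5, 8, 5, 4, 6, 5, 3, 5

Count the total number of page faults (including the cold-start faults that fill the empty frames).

8

6: fault, frames [6]
3: fault, frames [6, 3]
4: fault, frames [6, 3, 4]
6: hit
5: fault, evict 3, frames [4, 6, 5]
8: fault, evict 4, frames [6, 5, 8]
5: hit
4: fault, evict 6, frames [8, 5, 4]
6: fault, evict 8, frames [5, 4, 6]
5: hit
3: fault, evict 4, frames [6, 5, 3]
5: hit
Page faults: 8.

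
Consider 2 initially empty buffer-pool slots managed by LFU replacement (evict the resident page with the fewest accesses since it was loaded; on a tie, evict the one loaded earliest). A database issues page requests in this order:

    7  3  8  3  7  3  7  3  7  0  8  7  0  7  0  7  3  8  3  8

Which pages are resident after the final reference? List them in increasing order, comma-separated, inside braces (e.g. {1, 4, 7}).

7 -> miss, frames (7)
3 -> miss, frames (7 3)
8 -> miss, evict 7, frames (3 8)
3 -> hit
7 -> miss, evict 8, frames (3 7)
3 -> hit
7 -> hit
3 -> hit
7 -> hit
0 -> miss, evict 7, frames (3 0)
8 -> miss, evict 0, frames (3 8)
7 -> miss, evict 8, frames (3 7)
0 -> miss, evict 7, frames (3 0)
7 -> miss, evict 0, frames (3 7)
0 -> miss, evict 7, frames (3 0)
7 -> miss, evict 0, frames (3 7)
3 -> hit
8 -> miss, evict 7, frames (3 8)
3 -> hit
8 -> hit

{3, 8}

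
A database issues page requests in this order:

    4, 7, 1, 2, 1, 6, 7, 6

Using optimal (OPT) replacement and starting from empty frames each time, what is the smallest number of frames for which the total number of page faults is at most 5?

3

f=1: 8 faults
f=2: 6 faults
f=3: 5 faults
f=4: 5 faults
f=5: 5 faults
Smallest f with faults ≤ 5 is 3.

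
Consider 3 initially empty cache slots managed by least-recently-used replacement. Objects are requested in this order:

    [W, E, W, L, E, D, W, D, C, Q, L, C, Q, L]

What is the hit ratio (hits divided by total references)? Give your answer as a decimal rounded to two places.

0.43

W -> fault, frames {W}
E -> fault, frames {W,E}
W -> hit
L -> fault, frames {E,W,L}
E -> hit
D -> fault, evict W, frames {L,E,D}
W -> fault, evict L, frames {E,D,W}
D -> hit
C -> fault, evict E, frames {W,D,C}
Q -> fault, evict W, frames {D,C,Q}
L -> fault, evict D, frames {C,Q,L}
C -> hit
Q -> hit
L -> hit
Hits: 6 of 14 references → 6/14 = 0.4286.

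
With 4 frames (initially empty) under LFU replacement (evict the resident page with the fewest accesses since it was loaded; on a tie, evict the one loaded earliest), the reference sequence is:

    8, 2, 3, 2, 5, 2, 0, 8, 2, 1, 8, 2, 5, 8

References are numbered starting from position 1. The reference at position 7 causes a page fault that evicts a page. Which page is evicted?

pos 1: 8 -> fault, frames [8]
pos 2: 2 -> fault, frames [8, 2]
pos 3: 3 -> fault, frames [8, 2, 3]
pos 4: 2 -> hit
pos 5: 5 -> fault, frames [8, 2, 3, 5]
pos 6: 2 -> hit
pos 7: 0 -> fault, evict 8, frames [2, 3, 5, 0]
At position 7, page 8 is evicted.

8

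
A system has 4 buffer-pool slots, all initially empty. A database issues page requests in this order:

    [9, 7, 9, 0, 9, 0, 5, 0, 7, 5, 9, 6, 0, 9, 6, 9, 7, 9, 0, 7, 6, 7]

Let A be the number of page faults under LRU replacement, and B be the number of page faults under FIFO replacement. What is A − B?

Under LRU: F F . F . . F . . . . F F . . . F . . . . . → 7 faults.
Under FIFO: F F . F . . F . . . . F . F . . F . F . . . → 8 faults.
A − B = 7 − 8 = -1.

-1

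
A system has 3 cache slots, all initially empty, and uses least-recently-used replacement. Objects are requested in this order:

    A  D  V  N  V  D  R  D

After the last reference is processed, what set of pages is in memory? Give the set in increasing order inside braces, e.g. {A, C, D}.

A → miss, frames [A]
D → miss, frames [A, D]
V → miss, frames [A, D, V]
N → miss, evict A, frames [D, V, N]
V → hit
D → hit
R → miss, evict N, frames [V, D, R]
D → hit

{D, R, V}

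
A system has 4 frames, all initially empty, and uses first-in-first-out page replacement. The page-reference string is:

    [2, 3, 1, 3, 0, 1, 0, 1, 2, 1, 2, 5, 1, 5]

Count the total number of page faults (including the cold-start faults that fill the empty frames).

5

2: miss, frames (2)
3: miss, frames (2 3)
1: miss, frames (2 3 1)
3: hit
0: miss, frames (2 3 1 0)
1: hit
0: hit
1: hit
2: hit
1: hit
2: hit
5: miss, evict 2, frames (3 1 0 5)
1: hit
5: hit
Page faults: 5.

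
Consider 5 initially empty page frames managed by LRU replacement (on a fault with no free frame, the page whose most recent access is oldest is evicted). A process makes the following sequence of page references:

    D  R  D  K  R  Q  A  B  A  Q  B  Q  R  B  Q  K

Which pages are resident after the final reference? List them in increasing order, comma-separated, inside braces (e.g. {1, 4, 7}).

D → miss, frames {D}
R → miss, frames {D,R}
D → hit
K → miss, frames {R,D,K}
R → hit
Q → miss, frames {D,K,R,Q}
A → miss, frames {D,K,R,Q,A}
B → miss, evict D, frames {K,R,Q,A,B}
A → hit
Q → hit
B → hit
Q → hit
R → hit
B → hit
Q → hit
K → hit

{A, B, K, Q, R}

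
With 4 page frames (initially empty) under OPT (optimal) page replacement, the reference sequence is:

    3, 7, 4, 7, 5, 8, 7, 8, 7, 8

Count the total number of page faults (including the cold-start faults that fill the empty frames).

3: fault, frames (3)
7: fault, frames (3 7)
4: fault, frames (3 7 4)
7: hit
5: fault, frames (3 7 4 5)
8: fault, evict 5, frames (3 7 4 8)
7: hit
8: hit
7: hit
8: hit
Page faults: 5.

5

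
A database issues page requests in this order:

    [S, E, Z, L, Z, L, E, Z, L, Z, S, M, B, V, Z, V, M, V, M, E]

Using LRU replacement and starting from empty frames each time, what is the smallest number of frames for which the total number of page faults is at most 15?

2

f=1: 20 faults
f=2: 14 faults
f=3: 11 faults
f=4: 9 faults
f=5: 8 faults
f=6: 8 faults
f=7: 7 faults
Smallest f with faults ≤ 15 is 2.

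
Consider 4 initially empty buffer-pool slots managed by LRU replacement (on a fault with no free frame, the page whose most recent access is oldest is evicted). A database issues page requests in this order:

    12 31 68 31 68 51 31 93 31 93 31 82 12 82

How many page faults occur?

7

12 → fault, frames {12}
31 → fault, frames {12,31}
68 → fault, frames {12,31,68}
31 → hit
68 → hit
51 → fault, frames {12,31,68,51}
31 → hit
93 → fault, evict 12, frames {68,51,31,93}
31 → hit
93 → hit
31 → hit
82 → fault, evict 68, frames {51,93,31,82}
12 → fault, evict 51, frames {93,31,82,12}
82 → hit
Page faults: 7.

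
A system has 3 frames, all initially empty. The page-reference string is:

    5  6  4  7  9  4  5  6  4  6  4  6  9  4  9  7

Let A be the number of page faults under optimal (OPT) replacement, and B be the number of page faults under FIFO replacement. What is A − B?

Under OPT: F F F F F . . F . . . . . . . F → 7 faults.
Under FIFO: F F F F F . F F F . . . F . . F → 10 faults.
A − B = 7 − 10 = -3.

-3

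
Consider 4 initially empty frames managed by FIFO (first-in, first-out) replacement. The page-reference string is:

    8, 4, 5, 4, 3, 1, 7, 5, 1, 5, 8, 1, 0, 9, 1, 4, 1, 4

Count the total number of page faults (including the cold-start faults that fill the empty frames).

8: miss, frames {8}
4: miss, frames {8,4}
5: miss, frames {8,4,5}
4: hit
3: miss, frames {8,4,5,3}
1: miss, evict 8, frames {4,5,3,1}
7: miss, evict 4, frames {5,3,1,7}
5: hit
1: hit
5: hit
8: miss, evict 5, frames {3,1,7,8}
1: hit
0: miss, evict 3, frames {1,7,8,0}
9: miss, evict 1, frames {7,8,0,9}
1: miss, evict 7, frames {8,0,9,1}
4: miss, evict 8, frames {0,9,1,4}
1: hit
4: hit
Page faults: 11.

11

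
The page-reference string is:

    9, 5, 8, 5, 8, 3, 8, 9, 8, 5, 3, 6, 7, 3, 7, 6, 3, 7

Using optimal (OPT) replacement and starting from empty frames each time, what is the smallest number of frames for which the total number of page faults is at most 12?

f=1: 18 faults
f=2: 11 faults
f=3: 7 faults
f=4: 6 faults
f=5: 6 faults
f=6: 6 faults
Smallest f with faults ≤ 12 is 2.

2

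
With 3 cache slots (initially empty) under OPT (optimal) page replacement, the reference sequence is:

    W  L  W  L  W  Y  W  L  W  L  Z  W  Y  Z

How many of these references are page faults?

W -> miss, frames [W]
L -> miss, frames [W, L]
W -> hit
L -> hit
W -> hit
Y -> miss, frames [W, L, Y]
W -> hit
L -> hit
W -> hit
L -> hit
Z -> miss, evict L, frames [W, Y, Z]
W -> hit
Y -> hit
Z -> hit
Page faults: 4.

4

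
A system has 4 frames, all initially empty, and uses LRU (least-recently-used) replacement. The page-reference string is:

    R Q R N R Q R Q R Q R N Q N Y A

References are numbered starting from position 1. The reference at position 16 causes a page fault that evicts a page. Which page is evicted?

pos 1: R: miss, frames [R]
pos 2: Q: miss, frames [R, Q]
pos 3: R: hit
pos 4: N: miss, frames [Q, R, N]
pos 5: R: hit
pos 6: Q: hit
pos 7: R: hit
pos 8: Q: hit
pos 9: R: hit
pos 10: Q: hit
pos 11: R: hit
pos 12: N: hit
pos 13: Q: hit
pos 14: N: hit
pos 15: Y: miss, frames [R, Q, N, Y]
pos 16: A: miss, evict R, frames [Q, N, Y, A]
At position 16, page R is evicted.

R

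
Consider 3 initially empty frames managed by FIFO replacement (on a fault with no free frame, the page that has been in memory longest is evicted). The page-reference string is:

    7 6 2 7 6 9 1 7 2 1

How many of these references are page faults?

7 -> fault, frames (7)
6 -> fault, frames (7 6)
2 -> fault, frames (7 6 2)
7 -> hit
6 -> hit
9 -> fault, evict 7, frames (6 2 9)
1 -> fault, evict 6, frames (2 9 1)
7 -> fault, evict 2, frames (9 1 7)
2 -> fault, evict 9, frames (1 7 2)
1 -> hit
Page faults: 7.

7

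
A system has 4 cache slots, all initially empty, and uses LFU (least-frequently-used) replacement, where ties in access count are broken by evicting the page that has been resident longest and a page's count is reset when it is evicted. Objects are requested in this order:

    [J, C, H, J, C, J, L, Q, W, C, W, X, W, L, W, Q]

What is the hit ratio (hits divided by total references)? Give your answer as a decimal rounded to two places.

J → miss, frames (J)
C → miss, frames (J C)
H → miss, frames (J C H)
J → hit
C → hit
J → hit
L → miss, frames (J C H L)
Q → miss, evict H, frames (J C L Q)
W → miss, evict L, frames (J C Q W)
C → hit
W → hit
X → miss, evict Q, frames (J C W X)
W → hit
L → miss, evict X, frames (J C W L)
W → hit
Q → miss, evict L, frames (J C W Q)
Hits: 7 of 16 references → 7/16 = 0.4375.

0.44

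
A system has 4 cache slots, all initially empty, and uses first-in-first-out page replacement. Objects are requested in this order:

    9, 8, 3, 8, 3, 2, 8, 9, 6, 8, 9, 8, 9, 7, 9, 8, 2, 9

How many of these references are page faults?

9 -> miss, frames {9}
8 -> miss, frames {9,8}
3 -> miss, frames {9,8,3}
8 -> hit
3 -> hit
2 -> miss, frames {9,8,3,2}
8 -> hit
9 -> hit
6 -> miss, evict 9, frames {8,3,2,6}
8 -> hit
9 -> miss, evict 8, frames {3,2,6,9}
8 -> miss, evict 3, frames {2,6,9,8}
9 -> hit
7 -> miss, evict 2, frames {6,9,8,7}
9 -> hit
8 -> hit
2 -> miss, evict 6, frames {9,8,7,2}
9 -> hit
Page faults: 9.

9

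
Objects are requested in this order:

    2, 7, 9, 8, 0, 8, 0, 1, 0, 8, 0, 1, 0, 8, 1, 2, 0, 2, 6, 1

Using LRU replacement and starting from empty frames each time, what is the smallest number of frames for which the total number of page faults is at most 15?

f=1: 20 faults
f=2: 14 faults
f=3: 10 faults
f=4: 8 faults
f=5: 8 faults
f=6: 7 faults
f=7: 7 faults
Smallest f with faults ≤ 15 is 2.

2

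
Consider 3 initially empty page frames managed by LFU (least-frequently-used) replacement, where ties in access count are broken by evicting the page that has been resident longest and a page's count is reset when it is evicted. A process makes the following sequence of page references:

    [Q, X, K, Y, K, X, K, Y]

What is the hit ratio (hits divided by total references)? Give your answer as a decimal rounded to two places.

Q → fault, frames {Q}
X → fault, frames {Q,X}
K → fault, frames {Q,X,K}
Y → fault, evict Q, frames {X,K,Y}
K → hit
X → hit
K → hit
Y → hit
Hits: 4 of 8 references → 4/8 = 0.5000.

0.50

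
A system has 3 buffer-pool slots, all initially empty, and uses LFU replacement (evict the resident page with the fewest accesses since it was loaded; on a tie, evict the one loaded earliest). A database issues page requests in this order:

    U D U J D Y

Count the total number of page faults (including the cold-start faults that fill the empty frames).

4

U: miss, frames [U]
D: miss, frames [U, D]
U: hit
J: miss, frames [U, D, J]
D: hit
Y: miss, evict J, frames [U, D, Y]
Page faults: 4.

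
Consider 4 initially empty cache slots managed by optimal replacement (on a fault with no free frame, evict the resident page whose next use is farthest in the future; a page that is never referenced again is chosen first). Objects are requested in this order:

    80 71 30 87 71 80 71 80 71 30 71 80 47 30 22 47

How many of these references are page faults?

80 → fault, frames {80}
71 → fault, frames {80,71}
30 → fault, frames {80,71,30}
87 → fault, frames {80,71,30,87}
71 → hit
80 → hit
71 → hit
80 → hit
71 → hit
30 → hit
71 → hit
80 → hit
47 → fault, evict 87, frames {80,71,30,47}
30 → hit
22 → fault, evict 30, frames {80,71,47,22}
47 → hit
Page faults: 6.

6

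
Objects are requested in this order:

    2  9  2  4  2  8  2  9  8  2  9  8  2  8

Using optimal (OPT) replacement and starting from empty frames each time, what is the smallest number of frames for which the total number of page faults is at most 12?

2

f=1: 14 faults
f=2: 7 faults
f=3: 4 faults
f=4: 4 faults
Smallest f with faults ≤ 12 is 2.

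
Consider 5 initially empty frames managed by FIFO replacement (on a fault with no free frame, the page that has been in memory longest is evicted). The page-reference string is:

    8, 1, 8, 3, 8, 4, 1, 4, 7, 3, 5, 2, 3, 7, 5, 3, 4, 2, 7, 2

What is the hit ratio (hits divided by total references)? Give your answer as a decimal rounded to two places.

8 → fault, frames (8)
1 → fault, frames (8 1)
8 → hit
3 → fault, frames (8 1 3)
8 → hit
4 → fault, frames (8 1 3 4)
1 → hit
4 → hit
7 → fault, frames (8 1 3 4 7)
3 → hit
5 → fault, evict 8, frames (1 3 4 7 5)
2 → fault, evict 1, frames (3 4 7 5 2)
3 → hit
7 → hit
5 → hit
3 → hit
4 → hit
2 → hit
7 → hit
2 → hit
Hits: 13 of 20 references → 13/20 = 0.6500.

0.65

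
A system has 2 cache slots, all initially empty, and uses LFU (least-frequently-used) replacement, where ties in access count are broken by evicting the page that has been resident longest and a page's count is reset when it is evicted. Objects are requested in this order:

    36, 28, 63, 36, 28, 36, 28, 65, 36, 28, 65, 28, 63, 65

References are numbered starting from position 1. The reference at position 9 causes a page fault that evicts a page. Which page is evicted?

65

pos 1: 36 -> fault, frames (36)
pos 2: 28 -> fault, frames (36 28)
pos 3: 63 -> fault, evict 36, frames (28 63)
pos 4: 36 -> fault, evict 28, frames (63 36)
pos 5: 28 -> fault, evict 63, frames (36 28)
pos 6: 36 -> hit
pos 7: 28 -> hit
pos 8: 65 -> fault, evict 36, frames (28 65)
pos 9: 36 -> fault, evict 65, frames (28 36)
At position 9, page 65 is evicted.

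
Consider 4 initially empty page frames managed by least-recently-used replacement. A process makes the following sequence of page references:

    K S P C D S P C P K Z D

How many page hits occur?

K: fault, frames [K]
S: fault, frames [K, S]
P: fault, frames [K, S, P]
C: fault, frames [K, S, P, C]
D: fault, evict K, frames [S, P, C, D]
S: hit
P: hit
C: hit
P: hit
K: fault, evict D, frames [S, C, P, K]
Z: fault, evict S, frames [C, P, K, Z]
D: fault, evict C, frames [P, K, Z, D]
Hits: 4.

4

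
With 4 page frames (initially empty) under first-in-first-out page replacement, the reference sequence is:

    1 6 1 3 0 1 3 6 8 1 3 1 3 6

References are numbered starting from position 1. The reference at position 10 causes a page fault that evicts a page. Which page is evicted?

6

pos 1: 1 -> miss, frames {1}
pos 2: 6 -> miss, frames {1,6}
pos 3: 1 -> hit
pos 4: 3 -> miss, frames {1,6,3}
pos 5: 0 -> miss, frames {1,6,3,0}
pos 6: 1 -> hit
pos 7: 3 -> hit
pos 8: 6 -> hit
pos 9: 8 -> miss, evict 1, frames {6,3,0,8}
pos 10: 1 -> miss, evict 6, frames {3,0,8,1}
At position 10, page 6 is evicted.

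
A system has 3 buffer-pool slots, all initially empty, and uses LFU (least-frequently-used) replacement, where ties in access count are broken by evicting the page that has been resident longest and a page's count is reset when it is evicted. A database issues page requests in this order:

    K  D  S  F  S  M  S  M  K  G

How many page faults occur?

7

K → miss, frames (K)
D → miss, frames (K D)
S → miss, frames (K D S)
F → miss, evict K, frames (D S F)
S → hit
M → miss, evict D, frames (S F M)
S → hit
M → hit
K → miss, evict F, frames (S M K)
G → miss, evict K, frames (S M G)
Page faults: 7.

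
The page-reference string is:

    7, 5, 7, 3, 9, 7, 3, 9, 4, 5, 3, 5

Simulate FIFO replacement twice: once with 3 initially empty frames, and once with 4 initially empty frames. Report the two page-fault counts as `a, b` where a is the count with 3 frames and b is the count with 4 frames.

3 frames: F F . F F F . . F F F . → 8 faults.
4 frames: F F . F F . . . F . . . → 5 faults.
5 < 8: adding a frame reduced faults, as is typical.

8, 5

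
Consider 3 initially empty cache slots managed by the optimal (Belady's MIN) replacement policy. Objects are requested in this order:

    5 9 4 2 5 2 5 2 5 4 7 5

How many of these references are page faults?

5

5: fault, frames [5]
9: fault, frames [5, 9]
4: fault, frames [5, 9, 4]
2: fault, evict 9, frames [5, 4, 2]
5: hit
2: hit
5: hit
2: hit
5: hit
4: hit
7: fault, evict 2, frames [5, 4, 7]
5: hit
Page faults: 5.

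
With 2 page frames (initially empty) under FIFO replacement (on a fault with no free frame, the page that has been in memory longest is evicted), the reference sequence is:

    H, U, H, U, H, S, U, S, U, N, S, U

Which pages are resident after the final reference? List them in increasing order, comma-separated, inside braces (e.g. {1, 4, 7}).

{N, U}

H -> miss, frames {H}
U -> miss, frames {H,U}
H -> hit
U -> hit
H -> hit
S -> miss, evict H, frames {U,S}
U -> hit
S -> hit
U -> hit
N -> miss, evict U, frames {S,N}
S -> hit
U -> miss, evict S, frames {N,U}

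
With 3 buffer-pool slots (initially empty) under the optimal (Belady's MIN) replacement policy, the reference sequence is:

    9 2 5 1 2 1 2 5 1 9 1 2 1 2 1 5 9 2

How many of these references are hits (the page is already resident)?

12

9: fault, frames {9}
2: fault, frames {9,2}
5: fault, frames {9,2,5}
1: fault, evict 9, frames {2,5,1}
2: hit
1: hit
2: hit
5: hit
1: hit
9: fault, evict 5, frames {2,1,9}
1: hit
2: hit
1: hit
2: hit
1: hit
5: fault, evict 1, frames {2,9,5}
9: hit
2: hit
Hits: 12.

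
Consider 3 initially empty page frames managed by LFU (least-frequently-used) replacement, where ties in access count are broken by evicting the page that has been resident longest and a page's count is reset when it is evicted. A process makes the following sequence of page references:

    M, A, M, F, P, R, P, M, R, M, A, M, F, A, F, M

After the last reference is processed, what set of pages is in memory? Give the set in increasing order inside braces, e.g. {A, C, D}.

M → fault, frames {M}
A → fault, frames {M,A}
M → hit
F → fault, frames {M,A,F}
P → fault, evict A, frames {M,F,P}
R → fault, evict F, frames {M,P,R}
P → hit
M → hit
R → hit
M → hit
A → fault, evict P, frames {M,R,A}
M → hit
F → fault, evict A, frames {M,R,F}
A → fault, evict F, frames {M,R,A}
F → fault, evict A, frames {M,R,F}
M → hit

{F, M, R}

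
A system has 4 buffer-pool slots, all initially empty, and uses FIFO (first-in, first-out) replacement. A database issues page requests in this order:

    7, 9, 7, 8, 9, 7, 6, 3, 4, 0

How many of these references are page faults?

7

7 -> miss, frames (7)
9 -> miss, frames (7 9)
7 -> hit
8 -> miss, frames (7 9 8)
9 -> hit
7 -> hit
6 -> miss, frames (7 9 8 6)
3 -> miss, evict 7, frames (9 8 6 3)
4 -> miss, evict 9, frames (8 6 3 4)
0 -> miss, evict 8, frames (6 3 4 0)
Page faults: 7.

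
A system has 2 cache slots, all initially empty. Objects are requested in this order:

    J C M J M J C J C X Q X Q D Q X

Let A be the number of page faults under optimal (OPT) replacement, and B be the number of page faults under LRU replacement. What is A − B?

-1

Under OPT: F F F . . . F . . F F . . F . F → 8 faults.
Under LRU: F F F F . . F . . F F . . F . F → 9 faults.
A − B = 8 − 9 = -1.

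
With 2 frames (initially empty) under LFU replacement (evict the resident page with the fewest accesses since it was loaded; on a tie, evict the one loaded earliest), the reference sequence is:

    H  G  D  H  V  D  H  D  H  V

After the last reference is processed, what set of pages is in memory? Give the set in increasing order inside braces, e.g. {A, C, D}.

H -> miss, frames [H]
G -> miss, frames [H, G]
D -> miss, evict H, frames [G, D]
H -> miss, evict G, frames [D, H]
V -> miss, evict D, frames [H, V]
D -> miss, evict H, frames [V, D]
H -> miss, evict V, frames [D, H]
D -> hit
H -> hit
V -> miss, evict D, frames [H, V]

{H, V}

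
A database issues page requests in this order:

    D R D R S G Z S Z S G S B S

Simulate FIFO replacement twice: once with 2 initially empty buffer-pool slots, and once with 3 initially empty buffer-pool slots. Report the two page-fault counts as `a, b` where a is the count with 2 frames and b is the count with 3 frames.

2 frames: F F . . F F F F . . F . F F → 9 faults.
3 frames: F F . . F F F . . . . . F F → 7 faults.
7 < 9: adding a frame reduced faults, as is typical.

9, 7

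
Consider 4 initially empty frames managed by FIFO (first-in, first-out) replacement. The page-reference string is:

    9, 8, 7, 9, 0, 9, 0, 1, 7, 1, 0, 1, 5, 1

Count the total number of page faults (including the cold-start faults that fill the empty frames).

9 -> miss, frames (9)
8 -> miss, frames (9 8)
7 -> miss, frames (9 8 7)
9 -> hit
0 -> miss, frames (9 8 7 0)
9 -> hit
0 -> hit
1 -> miss, evict 9, frames (8 7 0 1)
7 -> hit
1 -> hit
0 -> hit
1 -> hit
5 -> miss, evict 8, frames (7 0 1 5)
1 -> hit
Page faults: 6.

6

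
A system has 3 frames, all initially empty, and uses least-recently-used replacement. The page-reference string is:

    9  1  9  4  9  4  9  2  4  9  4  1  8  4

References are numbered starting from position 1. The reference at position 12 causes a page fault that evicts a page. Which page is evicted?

2

pos 1: 9 -> miss, frames {9}
pos 2: 1 -> miss, frames {9,1}
pos 3: 9 -> hit
pos 4: 4 -> miss, frames {1,9,4}
pos 5: 9 -> hit
pos 6: 4 -> hit
pos 7: 9 -> hit
pos 8: 2 -> miss, evict 1, frames {4,9,2}
pos 9: 4 -> hit
pos 10: 9 -> hit
pos 11: 4 -> hit
pos 12: 1 -> miss, evict 2, frames {9,4,1}
At position 12, page 2 is evicted.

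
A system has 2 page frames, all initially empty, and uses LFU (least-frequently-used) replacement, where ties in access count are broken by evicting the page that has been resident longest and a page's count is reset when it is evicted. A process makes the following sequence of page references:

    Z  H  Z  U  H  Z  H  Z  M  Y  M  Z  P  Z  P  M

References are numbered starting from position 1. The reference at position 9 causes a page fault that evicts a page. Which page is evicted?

pos 1: Z → miss, frames [Z]
pos 2: H → miss, frames [Z, H]
pos 3: Z → hit
pos 4: U → miss, evict H, frames [Z, U]
pos 5: H → miss, evict U, frames [Z, H]
pos 6: Z → hit
pos 7: H → hit
pos 8: Z → hit
pos 9: M → miss, evict H, frames [Z, M]
At position 9, page H is evicted.

H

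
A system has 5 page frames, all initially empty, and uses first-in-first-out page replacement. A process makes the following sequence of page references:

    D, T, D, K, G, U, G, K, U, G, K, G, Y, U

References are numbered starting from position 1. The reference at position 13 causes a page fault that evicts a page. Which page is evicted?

pos 1: D: fault, frames {D}
pos 2: T: fault, frames {D,T}
pos 3: D: hit
pos 4: K: fault, frames {D,T,K}
pos 5: G: fault, frames {D,T,K,G}
pos 6: U: fault, frames {D,T,K,G,U}
pos 7: G: hit
pos 8: K: hit
pos 9: U: hit
pos 10: G: hit
pos 11: K: hit
pos 12: G: hit
pos 13: Y: fault, evict D, frames {T,K,G,U,Y}
At position 13, page D is evicted.

D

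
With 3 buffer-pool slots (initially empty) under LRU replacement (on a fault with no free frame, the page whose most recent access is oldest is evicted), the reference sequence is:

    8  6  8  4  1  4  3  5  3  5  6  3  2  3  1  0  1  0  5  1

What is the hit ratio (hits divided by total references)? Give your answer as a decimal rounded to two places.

8: miss, frames {8}
6: miss, frames {8,6}
8: hit
4: miss, frames {6,8,4}
1: miss, evict 6, frames {8,4,1}
4: hit
3: miss, evict 8, frames {1,4,3}
5: miss, evict 1, frames {4,3,5}
3: hit
5: hit
6: miss, evict 4, frames {3,5,6}
3: hit
2: miss, evict 5, frames {6,3,2}
3: hit
1: miss, evict 6, frames {2,3,1}
0: miss, evict 2, frames {3,1,0}
1: hit
0: hit
5: miss, evict 3, frames {1,0,5}
1: hit
Hits: 9 of 20 references → 9/20 = 0.4500.

0.45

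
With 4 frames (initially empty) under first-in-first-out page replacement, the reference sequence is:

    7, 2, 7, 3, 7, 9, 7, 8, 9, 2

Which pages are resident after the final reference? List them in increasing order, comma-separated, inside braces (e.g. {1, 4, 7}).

7 -> miss, frames [7]
2 -> miss, frames [7, 2]
7 -> hit
3 -> miss, frames [7, 2, 3]
7 -> hit
9 -> miss, frames [7, 2, 3, 9]
7 -> hit
8 -> miss, evict 7, frames [2, 3, 9, 8]
9 -> hit
2 -> hit

{2, 3, 8, 9}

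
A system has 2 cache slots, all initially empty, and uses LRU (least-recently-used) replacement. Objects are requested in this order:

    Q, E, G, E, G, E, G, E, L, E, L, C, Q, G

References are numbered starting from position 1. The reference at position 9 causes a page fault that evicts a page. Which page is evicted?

G

pos 1: Q -> miss, frames {Q}
pos 2: E -> miss, frames {Q,E}
pos 3: G -> miss, evict Q, frames {E,G}
pos 4: E -> hit
pos 5: G -> hit
pos 6: E -> hit
pos 7: G -> hit
pos 8: E -> hit
pos 9: L -> miss, evict G, frames {E,L}
At position 9, page G is evicted.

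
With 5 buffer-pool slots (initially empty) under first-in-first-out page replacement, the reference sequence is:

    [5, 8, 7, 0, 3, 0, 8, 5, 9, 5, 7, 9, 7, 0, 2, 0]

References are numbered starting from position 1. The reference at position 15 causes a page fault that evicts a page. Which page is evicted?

pos 1: 5 → miss, frames (5)
pos 2: 8 → miss, frames (5 8)
pos 3: 7 → miss, frames (5 8 7)
pos 4: 0 → miss, frames (5 8 7 0)
pos 5: 3 → miss, frames (5 8 7 0 3)
pos 6: 0 → hit
pos 7: 8 → hit
pos 8: 5 → hit
pos 9: 9 → miss, evict 5, frames (8 7 0 3 9)
pos 10: 5 → miss, evict 8, frames (7 0 3 9 5)
pos 11: 7 → hit
pos 12: 9 → hit
pos 13: 7 → hit
pos 14: 0 → hit
pos 15: 2 → miss, evict 7, frames (0 3 9 5 2)
At position 15, page 7 is evicted.

7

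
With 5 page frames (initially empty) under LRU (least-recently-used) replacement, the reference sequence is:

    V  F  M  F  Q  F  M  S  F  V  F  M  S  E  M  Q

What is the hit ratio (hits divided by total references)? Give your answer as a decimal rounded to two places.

V → fault, frames (V)
F → fault, frames (V F)
M → fault, frames (V F M)
F → hit
Q → fault, frames (V M F Q)
F → hit
M → hit
S → fault, frames (V Q F M S)
F → hit
V → hit
F → hit
M → hit
S → hit
E → fault, evict Q, frames (V F M S E)
M → hit
Q → fault, evict V, frames (F S E M Q)
Hits: 9 of 16 references → 9/16 = 0.5625.

0.56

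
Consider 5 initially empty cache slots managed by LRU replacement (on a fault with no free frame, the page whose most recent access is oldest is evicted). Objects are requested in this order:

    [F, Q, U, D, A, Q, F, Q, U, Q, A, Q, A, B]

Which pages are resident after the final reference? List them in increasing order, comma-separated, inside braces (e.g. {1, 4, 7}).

{A, B, F, Q, U}

F -> fault, frames {F}
Q -> fault, frames {F,Q}
U -> fault, frames {F,Q,U}
D -> fault, frames {F,Q,U,D}
A -> fault, frames {F,Q,U,D,A}
Q -> hit
F -> hit
Q -> hit
U -> hit
Q -> hit
A -> hit
Q -> hit
A -> hit
B -> fault, evict D, frames {F,U,Q,A,B}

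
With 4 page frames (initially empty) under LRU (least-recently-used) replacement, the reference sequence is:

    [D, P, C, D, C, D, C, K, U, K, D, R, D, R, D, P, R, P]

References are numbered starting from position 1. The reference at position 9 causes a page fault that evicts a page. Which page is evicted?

P

pos 1: D → miss, frames [D]
pos 2: P → miss, frames [D, P]
pos 3: C → miss, frames [D, P, C]
pos 4: D → hit
pos 5: C → hit
pos 6: D → hit
pos 7: C → hit
pos 8: K → miss, frames [P, D, C, K]
pos 9: U → miss, evict P, frames [D, C, K, U]
At position 9, page P is evicted.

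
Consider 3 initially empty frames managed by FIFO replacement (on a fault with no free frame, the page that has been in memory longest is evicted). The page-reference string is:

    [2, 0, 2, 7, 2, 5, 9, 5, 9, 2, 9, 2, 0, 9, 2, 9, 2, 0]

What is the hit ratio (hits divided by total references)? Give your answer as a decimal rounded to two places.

0.61

2: miss, frames (2)
0: miss, frames (2 0)
2: hit
7: miss, frames (2 0 7)
2: hit
5: miss, evict 2, frames (0 7 5)
9: miss, evict 0, frames (7 5 9)
5: hit
9: hit
2: miss, evict 7, frames (5 9 2)
9: hit
2: hit
0: miss, evict 5, frames (9 2 0)
9: hit
2: hit
9: hit
2: hit
0: hit
Hits: 11 of 18 references → 11/18 = 0.6111.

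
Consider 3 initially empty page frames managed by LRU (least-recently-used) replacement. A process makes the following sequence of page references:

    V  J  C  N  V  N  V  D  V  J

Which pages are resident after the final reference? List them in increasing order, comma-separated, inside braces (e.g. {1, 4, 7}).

{D, J, V}

V: fault, frames [V]
J: fault, frames [V, J]
C: fault, frames [V, J, C]
N: fault, evict V, frames [J, C, N]
V: fault, evict J, frames [C, N, V]
N: hit
V: hit
D: fault, evict C, frames [N, V, D]
V: hit
J: fault, evict N, frames [D, V, J]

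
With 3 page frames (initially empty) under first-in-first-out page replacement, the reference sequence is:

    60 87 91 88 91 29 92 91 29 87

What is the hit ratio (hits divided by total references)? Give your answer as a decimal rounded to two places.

0.20

60 → miss, frames {60}
87 → miss, frames {60,87}
91 → miss, frames {60,87,91}
88 → miss, evict 60, frames {87,91,88}
91 → hit
29 → miss, evict 87, frames {91,88,29}
92 → miss, evict 91, frames {88,29,92}
91 → miss, evict 88, frames {29,92,91}
29 → hit
87 → miss, evict 29, frames {92,91,87}
Hits: 2 of 10 references → 2/10 = 0.2000.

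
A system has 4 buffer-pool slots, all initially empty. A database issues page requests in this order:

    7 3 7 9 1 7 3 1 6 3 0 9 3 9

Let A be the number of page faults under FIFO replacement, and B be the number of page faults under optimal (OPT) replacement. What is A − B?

2

Under FIFO: F F . F F . . . F . F . F F → 8 faults.
Under OPT: F F . F F . . . F . F . . . → 6 faults.
A − B = 8 − 6 = 2.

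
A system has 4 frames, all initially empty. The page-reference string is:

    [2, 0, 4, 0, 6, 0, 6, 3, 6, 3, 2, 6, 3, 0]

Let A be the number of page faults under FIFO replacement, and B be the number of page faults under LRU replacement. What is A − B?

Under FIFO: F F F . F . . F . . F . . F → 7 faults.
Under LRU: F F F . F . . F . . F . . . → 6 faults.
A − B = 7 − 6 = 1.

1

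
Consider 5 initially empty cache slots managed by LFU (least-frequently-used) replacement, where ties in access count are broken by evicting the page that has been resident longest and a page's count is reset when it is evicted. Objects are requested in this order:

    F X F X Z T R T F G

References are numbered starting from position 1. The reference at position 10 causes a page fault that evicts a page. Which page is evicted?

Z

pos 1: F: fault, frames (F)
pos 2: X: fault, frames (F X)
pos 3: F: hit
pos 4: X: hit
pos 5: Z: fault, frames (F X Z)
pos 6: T: fault, frames (F X Z T)
pos 7: R: fault, frames (F X Z T R)
pos 8: T: hit
pos 9: F: hit
pos 10: G: fault, evict Z, frames (F X T R G)
At position 10, page Z is evicted.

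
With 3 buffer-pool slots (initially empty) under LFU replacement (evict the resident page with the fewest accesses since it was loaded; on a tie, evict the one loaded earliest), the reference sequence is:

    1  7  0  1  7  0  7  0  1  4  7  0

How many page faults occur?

1 -> miss, frames {1}
7 -> miss, frames {1,7}
0 -> miss, frames {1,7,0}
1 -> hit
7 -> hit
0 -> hit
7 -> hit
0 -> hit
1 -> hit
4 -> miss, evict 1, frames {7,0,4}
7 -> hit
0 -> hit
Page faults: 4.

4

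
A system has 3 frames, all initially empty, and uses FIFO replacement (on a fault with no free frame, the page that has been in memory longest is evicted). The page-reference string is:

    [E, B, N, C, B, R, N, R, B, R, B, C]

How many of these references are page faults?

E: miss, frames {E}
B: miss, frames {E,B}
N: miss, frames {E,B,N}
C: miss, evict E, frames {B,N,C}
B: hit
R: miss, evict B, frames {N,C,R}
N: hit
R: hit
B: miss, evict N, frames {C,R,B}
R: hit
B: hit
C: hit
Page faults: 6.

6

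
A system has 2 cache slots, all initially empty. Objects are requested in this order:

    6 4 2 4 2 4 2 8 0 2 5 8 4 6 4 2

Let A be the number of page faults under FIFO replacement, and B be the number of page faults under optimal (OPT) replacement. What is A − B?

1

Under FIFO: F F F . . . . F F F F F F F . F → 11 faults.
Under OPT: F F F . . . . F F . F F F F . F → 10 faults.
A − B = 11 − 10 = 1.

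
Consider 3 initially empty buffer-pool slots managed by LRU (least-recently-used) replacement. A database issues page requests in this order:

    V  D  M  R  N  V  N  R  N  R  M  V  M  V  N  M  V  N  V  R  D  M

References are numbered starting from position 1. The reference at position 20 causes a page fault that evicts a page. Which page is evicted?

pos 1: V → miss, frames (V)
pos 2: D → miss, frames (V D)
pos 3: M → miss, frames (V D M)
pos 4: R → miss, evict V, frames (D M R)
pos 5: N → miss, evict D, frames (M R N)
pos 6: V → miss, evict M, frames (R N V)
pos 7: N → hit
pos 8: R → hit
pos 9: N → hit
pos 10: R → hit
pos 11: M → miss, evict V, frames (N R M)
pos 12: V → miss, evict N, frames (R M V)
pos 13: M → hit
pos 14: V → hit
pos 15: N → miss, evict R, frames (M V N)
pos 16: M → hit
pos 17: V → hit
pos 18: N → hit
pos 19: V → hit
pos 20: R → miss, evict M, frames (N V R)
At position 20, page M is evicted.

M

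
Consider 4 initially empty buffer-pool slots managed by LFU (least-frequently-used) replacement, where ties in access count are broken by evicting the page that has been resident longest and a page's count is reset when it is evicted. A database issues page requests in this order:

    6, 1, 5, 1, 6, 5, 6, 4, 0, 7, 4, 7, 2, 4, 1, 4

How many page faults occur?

10

6 → fault, frames {6}
1 → fault, frames {6,1}
5 → fault, frames {6,1,5}
1 → hit
6 → hit
5 → hit
6 → hit
4 → fault, frames {6,1,5,4}
0 → fault, evict 4, frames {6,1,5,0}
7 → fault, evict 0, frames {6,1,5,7}
4 → fault, evict 7, frames {6,1,5,4}
7 → fault, evict 4, frames {6,1,5,7}
2 → fault, evict 7, frames {6,1,5,2}
4 → fault, evict 2, frames {6,1,5,4}
1 → hit
4 → hit
Page faults: 10.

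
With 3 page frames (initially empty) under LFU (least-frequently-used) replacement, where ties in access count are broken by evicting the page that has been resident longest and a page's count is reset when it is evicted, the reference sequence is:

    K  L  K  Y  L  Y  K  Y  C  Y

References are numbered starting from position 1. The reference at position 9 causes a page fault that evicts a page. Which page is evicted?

pos 1: K -> fault, frames (K)
pos 2: L -> fault, frames (K L)
pos 3: K -> hit
pos 4: Y -> fault, frames (K L Y)
pos 5: L -> hit
pos 6: Y -> hit
pos 7: K -> hit
pos 8: Y -> hit
pos 9: C -> fault, evict L, frames (K Y C)
At position 9, page L is evicted.

L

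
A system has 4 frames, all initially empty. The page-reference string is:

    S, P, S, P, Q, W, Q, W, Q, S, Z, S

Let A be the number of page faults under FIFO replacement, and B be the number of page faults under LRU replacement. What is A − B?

1

Under FIFO: F F . . F F . . . . F F → 6 faults.
Under LRU: F F . . F F . . . . F . → 5 faults.
A − B = 6 − 5 = 1.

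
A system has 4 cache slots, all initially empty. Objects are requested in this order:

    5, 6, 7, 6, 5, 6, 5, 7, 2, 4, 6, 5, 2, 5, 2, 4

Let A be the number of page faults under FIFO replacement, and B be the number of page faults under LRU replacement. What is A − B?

-1

Under FIFO: F F F . . . . . F F . F . . . . → 6 faults.
Under LRU: F F F . . . . . F F F F . . . . → 7 faults.
A − B = 6 − 7 = -1.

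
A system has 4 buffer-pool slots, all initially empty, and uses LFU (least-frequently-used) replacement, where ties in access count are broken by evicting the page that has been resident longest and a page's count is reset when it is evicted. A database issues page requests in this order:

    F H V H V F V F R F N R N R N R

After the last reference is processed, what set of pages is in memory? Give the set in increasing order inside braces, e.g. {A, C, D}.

{F, H, R, V}

F → miss, frames {F}
H → miss, frames {F,H}
V → miss, frames {F,H,V}
H → hit
V → hit
F → hit
V → hit
F → hit
R → miss, frames {F,H,V,R}
F → hit
N → miss, evict R, frames {F,H,V,N}
R → miss, evict N, frames {F,H,V,R}
N → miss, evict R, frames {F,H,V,N}
R → miss, evict N, frames {F,H,V,R}
N → miss, evict R, frames {F,H,V,N}
R → miss, evict N, frames {F,H,V,R}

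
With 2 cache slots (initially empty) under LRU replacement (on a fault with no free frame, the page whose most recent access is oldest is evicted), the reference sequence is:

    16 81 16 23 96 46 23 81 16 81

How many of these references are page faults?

8

16 → fault, frames [16]
81 → fault, frames [16, 81]
16 → hit
23 → fault, evict 81, frames [16, 23]
96 → fault, evict 16, frames [23, 96]
46 → fault, evict 23, frames [96, 46]
23 → fault, evict 96, frames [46, 23]
81 → fault, evict 46, frames [23, 81]
16 → fault, evict 23, frames [81, 16]
81 → hit
Page faults: 8.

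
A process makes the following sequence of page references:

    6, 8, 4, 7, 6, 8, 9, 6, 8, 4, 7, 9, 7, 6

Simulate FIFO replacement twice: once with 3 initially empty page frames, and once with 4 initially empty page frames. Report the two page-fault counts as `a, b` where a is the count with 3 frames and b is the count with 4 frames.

3 frames: F F F F F F F . . F F . . F → 10 faults.
4 frames: F F F F . . F F F F F F . F → 11 faults.
11 > 10: adding a frame increased faults — Belady's anomaly.

10, 11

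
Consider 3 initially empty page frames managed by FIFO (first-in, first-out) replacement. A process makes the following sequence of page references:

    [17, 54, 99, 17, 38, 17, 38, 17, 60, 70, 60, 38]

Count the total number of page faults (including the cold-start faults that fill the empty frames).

17 -> miss, frames {17}
54 -> miss, frames {17,54}
99 -> miss, frames {17,54,99}
17 -> hit
38 -> miss, evict 17, frames {54,99,38}
17 -> miss, evict 54, frames {99,38,17}
38 -> hit
17 -> hit
60 -> miss, evict 99, frames {38,17,60}
70 -> miss, evict 38, frames {17,60,70}
60 -> hit
38 -> miss, evict 17, frames {60,70,38}
Page faults: 8.

8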